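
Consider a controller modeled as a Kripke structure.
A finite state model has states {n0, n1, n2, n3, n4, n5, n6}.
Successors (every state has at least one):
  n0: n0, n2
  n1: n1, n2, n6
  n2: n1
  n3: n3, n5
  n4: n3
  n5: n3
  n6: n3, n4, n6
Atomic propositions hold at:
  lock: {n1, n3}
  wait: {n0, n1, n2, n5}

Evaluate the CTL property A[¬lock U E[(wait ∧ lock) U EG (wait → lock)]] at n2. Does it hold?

Sat(¬lock) = {n0, n2, n4, n5, n6}
Sat(wait ∧ lock) = {n1}
Sat(wait → lock) = {n1, n3, n4, n6}
EG (wait → lock): greatest fixpoint, start Z0 = {n1, n3, n4, n6}, keep only states in Sat with some successor in Z. Already a fixed point.
Sat(EG (wait → lock)) = {n1, n3, n4, n6}
E[(wait ∧ lock) U EG (wait → lock)]: least fixpoint, start Z0 = Sat(EG (wait → lock)) = {n1, n3, n4, n6}, add states in Sat(wait ∧ lock) with some successor in Z. Already a fixed point.
Sat(E[(wait ∧ lock) U EG (wait → lock)]) = {n1, n3, n4, n6}
A[¬lock U E[(wait ∧ lock) U EG (wait → lock)]]: least fixpoint, start Z0 = Sat(E[(wait ∧ lock) U EG (wait → lock)]) = {n1, n3, n4, n6}, add states in Sat(¬lock) with every successor in Z. Z1 = {n1, n2, n3, n4, n5, n6}; fixed.
Sat(A[¬lock U E[(wait ∧ lock) U EG (wait → lock)]]) = {n1, n2, n3, n4, n5, n6}
n2 ∈ Sat(A[¬lock U E[(wait ∧ lock) U EG (wait → lock)]]) = {n1, n2, n3, n4, n5, n6}, so the formula holds at n2.

Yes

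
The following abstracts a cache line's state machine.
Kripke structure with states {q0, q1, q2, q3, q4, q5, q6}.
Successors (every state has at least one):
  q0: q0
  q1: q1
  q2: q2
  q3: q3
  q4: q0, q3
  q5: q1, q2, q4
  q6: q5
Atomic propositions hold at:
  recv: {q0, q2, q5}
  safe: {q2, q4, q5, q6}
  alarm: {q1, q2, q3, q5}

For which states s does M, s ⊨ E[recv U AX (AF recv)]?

AF recv: least fixpoint, start Z0 = {q0, q2, q5}, add states with every successor in Z. Z1 = {q0, q2, q5, q6}; fixed.
Sat(AF recv) = {q0, q2, q5, q6}
Sat(AX (AF recv)) = {s : every successor in {q0, q2, q5, q6}} = {q0, q2, q6}
E[recv U AX (AF recv)]: least fixpoint, start Z0 = Sat(AX (AF recv)) = {q0, q2, q6}, add states in Sat(recv) with some successor in Z. Z1 = {q0, q2, q5, q6}; fixed.
Sat(E[recv U AX (AF recv)]) = {q0, q2, q5, q6}

{q0, q2, q5, q6}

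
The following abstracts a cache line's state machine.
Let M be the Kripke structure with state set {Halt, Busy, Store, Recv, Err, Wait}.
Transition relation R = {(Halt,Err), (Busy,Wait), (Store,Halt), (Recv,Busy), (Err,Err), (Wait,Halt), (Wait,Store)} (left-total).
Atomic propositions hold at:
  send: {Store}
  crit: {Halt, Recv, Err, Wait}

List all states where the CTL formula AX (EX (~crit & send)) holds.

{Busy}

Sat(~crit) = {Busy, Store}
Sat(~crit & send) = {Store}
Sat(EX (~crit & send)) = {s : some successor in {Store}} = {Wait}
Sat(AX (EX (~crit & send))) = {s : every successor in {Wait}} = {Busy}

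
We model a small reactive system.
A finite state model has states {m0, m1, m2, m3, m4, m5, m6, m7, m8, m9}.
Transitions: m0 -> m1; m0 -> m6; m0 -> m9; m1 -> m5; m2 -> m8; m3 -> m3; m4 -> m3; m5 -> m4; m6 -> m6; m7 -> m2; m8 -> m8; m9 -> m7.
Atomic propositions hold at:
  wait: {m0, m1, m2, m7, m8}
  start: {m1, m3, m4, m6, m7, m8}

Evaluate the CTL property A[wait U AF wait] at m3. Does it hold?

AF wait: least fixpoint, start Z0 = {m0, m1, m2, m7, m8}, add states with every successor in Z. Z1 = {m0, m1, m2, m7, m8, m9}; fixed.
Sat(AF wait) = {m0, m1, m2, m7, m8, m9}
A[wait U AF wait]: least fixpoint, start Z0 = Sat(AF wait) = {m0, m1, m2, m7, m8, m9}, add states in Sat(wait) with every successor in Z. Already a fixed point.
Sat(A[wait U AF wait]) = {m0, m1, m2, m7, m8, m9}
m3 ∉ Sat(A[wait U AF wait]) = {m0, m1, m2, m7, m8, m9}, so the formula does not hold at m3.

No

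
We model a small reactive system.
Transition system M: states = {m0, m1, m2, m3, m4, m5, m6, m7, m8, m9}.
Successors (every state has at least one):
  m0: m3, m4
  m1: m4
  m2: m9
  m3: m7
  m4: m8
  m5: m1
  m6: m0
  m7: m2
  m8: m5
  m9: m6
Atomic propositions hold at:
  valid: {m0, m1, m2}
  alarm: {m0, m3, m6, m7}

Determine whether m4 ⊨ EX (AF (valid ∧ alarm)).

No

Sat(valid ∧ alarm) = {m0}
AF (valid ∧ alarm): least fixpoint, start Z0 = {m0}, add states with every successor in Z. Z1 = {m0, m6}; Z2 = {m0, m6, m9}; Z3 = {m0, m2, m6, m9}; Z4 = {m0, m2, m6, m7, m9}; Z5 = {m0, m2, m3, m6, m7, m9}; fixed.
Sat(AF (valid ∧ alarm)) = {m0, m2, m3, m6, m7, m9}
Sat(EX (AF (valid ∧ alarm))) = {s : some successor in {m0, m2, m3, m6, m7, m9}} = {m0, m2, m3, m6, m7, m9}
m4 ∉ Sat(EX (AF (valid ∧ alarm))) = {m0, m2, m3, m6, m7, m9}, so the formula does not hold at m4.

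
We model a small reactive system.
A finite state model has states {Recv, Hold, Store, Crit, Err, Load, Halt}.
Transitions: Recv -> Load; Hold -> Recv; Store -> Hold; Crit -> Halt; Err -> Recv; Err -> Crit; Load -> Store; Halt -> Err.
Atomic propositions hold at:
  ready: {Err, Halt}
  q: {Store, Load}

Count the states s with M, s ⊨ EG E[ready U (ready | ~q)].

3

Sat(~q) = {Recv, Hold, Crit, Err, Halt}
Sat(ready | ~q) = {Recv, Hold, Crit, Err, Halt}
E[ready U (ready | ~q)]: least fixpoint, start Z0 = Sat((ready | ~q)) = {Recv, Hold, Crit, Err, Halt}, add states in Sat(ready) with some successor in Z. Already a fixed point.
Sat(E[ready U (ready | ~q)]) = {Recv, Hold, Crit, Err, Halt}
EG E[ready U (ready | ~q)]: greatest fixpoint, start Z0 = {Recv, Hold, Crit, Err, Halt}, keep only states in Sat with some successor in Z. Z1 = {Hold, Crit, Err, Halt}; Z2 = {Crit, Err, Halt}; fixed.
Sat(EG E[ready U (ready | ~q)]) = {Crit, Err, Halt}
|Sat(EG E[ready U (ready | ~q)])| = |{Crit, Err, Halt}| = 3.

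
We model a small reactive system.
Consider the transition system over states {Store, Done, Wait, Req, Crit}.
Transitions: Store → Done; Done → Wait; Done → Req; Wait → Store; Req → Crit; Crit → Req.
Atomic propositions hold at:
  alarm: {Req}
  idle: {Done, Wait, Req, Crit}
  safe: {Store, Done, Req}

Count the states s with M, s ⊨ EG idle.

EG idle: greatest fixpoint, start Z0 = {Done, Wait, Req, Crit}, keep only states in Sat with some successor in Z. Z1 = {Done, Req, Crit}; fixed.
Sat(EG idle) = {Done, Req, Crit}
|Sat(EG idle)| = |{Done, Req, Crit}| = 3.

3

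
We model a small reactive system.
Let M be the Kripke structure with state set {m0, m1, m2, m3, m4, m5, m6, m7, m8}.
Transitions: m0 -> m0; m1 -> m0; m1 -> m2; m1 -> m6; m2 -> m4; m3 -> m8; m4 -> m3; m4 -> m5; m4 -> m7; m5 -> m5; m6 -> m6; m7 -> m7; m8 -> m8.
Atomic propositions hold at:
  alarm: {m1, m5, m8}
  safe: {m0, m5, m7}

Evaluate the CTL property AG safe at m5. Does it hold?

Yes

AG safe: greatest fixpoint, start Z0 = {m0, m5, m7}, keep only states in Sat with every successor in Z. Already a fixed point.
Sat(AG safe) = {m0, m5, m7}
m5 ∈ Sat(AG safe) = {m0, m5, m7}, so the formula holds at m5.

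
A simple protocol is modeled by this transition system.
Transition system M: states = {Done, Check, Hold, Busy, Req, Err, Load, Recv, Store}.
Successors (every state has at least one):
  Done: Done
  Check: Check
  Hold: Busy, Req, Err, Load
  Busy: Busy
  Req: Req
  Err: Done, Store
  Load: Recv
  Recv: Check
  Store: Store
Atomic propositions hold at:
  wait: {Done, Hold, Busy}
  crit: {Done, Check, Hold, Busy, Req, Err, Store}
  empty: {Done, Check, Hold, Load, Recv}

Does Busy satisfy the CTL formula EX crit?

Sat(EX crit) = {s : some successor in {Done, Check, Hold, Busy, Req, Err, Store}} = {Done, Check, Hold, Busy, Req, Err, Recv, Store}
Busy ∈ Sat(EX crit) = {Done, Check, Hold, Busy, Req, Err, Recv, Store}, so the formula holds at Busy.

Yes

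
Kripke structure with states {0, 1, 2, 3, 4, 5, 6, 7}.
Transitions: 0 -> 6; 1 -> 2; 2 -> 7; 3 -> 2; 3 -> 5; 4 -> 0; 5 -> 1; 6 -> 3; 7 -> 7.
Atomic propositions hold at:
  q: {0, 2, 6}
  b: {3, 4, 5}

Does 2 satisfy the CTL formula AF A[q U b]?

A[q U b]: least fixpoint, start Z0 = Sat(b) = {3, 4, 5}, add states in Sat(q) with every successor in Z. Z1 = {3, 4, 5, 6}; Z2 = {0, 3, 4, 5, 6}; fixed.
Sat(A[q U b]) = {0, 3, 4, 5, 6}
AF A[q U b]: least fixpoint, start Z0 = {0, 3, 4, 5, 6}, add states with every successor in Z. Already a fixed point.
Sat(AF A[q U b]) = {0, 3, 4, 5, 6}
2 ∉ Sat(AF A[q U b]) = {0, 3, 4, 5, 6}, so the formula does not hold at 2.

No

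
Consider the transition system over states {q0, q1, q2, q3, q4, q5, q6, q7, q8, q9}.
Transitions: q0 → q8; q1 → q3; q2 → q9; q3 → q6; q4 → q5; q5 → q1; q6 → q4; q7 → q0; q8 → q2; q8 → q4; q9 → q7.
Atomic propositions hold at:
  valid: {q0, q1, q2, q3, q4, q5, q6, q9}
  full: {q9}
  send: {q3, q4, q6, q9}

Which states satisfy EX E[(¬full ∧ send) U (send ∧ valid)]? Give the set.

{q1, q2, q3, q6, q8}

Sat(¬full) = {q0, q1, q2, q3, q4, q5, q6, q7, q8}
Sat(¬full ∧ send) = {q3, q4, q6}
Sat(send ∧ valid) = {q3, q4, q6, q9}
E[(¬full ∧ send) U (send ∧ valid)]: least fixpoint, start Z0 = Sat((send ∧ valid)) = {q3, q4, q6, q9}, add states in Sat(¬full ∧ send) with some successor in Z. Already a fixed point.
Sat(E[(¬full ∧ send) U (send ∧ valid)]) = {q3, q4, q6, q9}
Sat(EX E[(¬full ∧ send) U (send ∧ valid)]) = {s : some successor in {q3, q4, q6, q9}} = {q1, q2, q3, q6, q8}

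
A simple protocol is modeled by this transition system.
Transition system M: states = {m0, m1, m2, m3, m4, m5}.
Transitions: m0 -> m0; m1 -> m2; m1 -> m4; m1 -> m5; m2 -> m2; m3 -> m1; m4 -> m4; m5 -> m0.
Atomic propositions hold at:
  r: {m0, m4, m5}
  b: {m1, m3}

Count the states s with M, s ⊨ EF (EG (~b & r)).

5

Sat(~b) = {m0, m2, m4, m5}
Sat(~b & r) = {m0, m4, m5}
EG (~b & r): greatest fixpoint, start Z0 = {m0, m4, m5}, keep only states in Sat with some successor in Z. Already a fixed point.
Sat(EG (~b & r)) = {m0, m4, m5}
EF (EG (~b & r)): least fixpoint, start Z0 = {m0, m4, m5}, add states with some successor in Z. Z1 = {m0, m1, m4, m5}; Z2 = {m0, m1, m3, m4, m5}; fixed.
Sat(EF (EG (~b & r))) = {m0, m1, m3, m4, m5}
|Sat(EF (EG (~b & r)))| = |{m0, m1, m3, m4, m5}| = 5.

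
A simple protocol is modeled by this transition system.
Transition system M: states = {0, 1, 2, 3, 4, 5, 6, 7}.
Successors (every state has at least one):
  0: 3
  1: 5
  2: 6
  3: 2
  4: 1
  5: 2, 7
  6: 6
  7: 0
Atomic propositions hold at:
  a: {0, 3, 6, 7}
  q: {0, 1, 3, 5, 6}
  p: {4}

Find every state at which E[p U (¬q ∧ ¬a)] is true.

Sat(¬q) = {2, 4, 7}
Sat(¬a) = {1, 2, 4, 5}
Sat(¬q ∧ ¬a) = {2, 4}
E[p U (¬q ∧ ¬a)]: least fixpoint, start Z0 = Sat((¬q ∧ ¬a)) = {2, 4}, add states in Sat(p) with some successor in Z. Already a fixed point.
Sat(E[p U (¬q ∧ ¬a)]) = {2, 4}

{2, 4}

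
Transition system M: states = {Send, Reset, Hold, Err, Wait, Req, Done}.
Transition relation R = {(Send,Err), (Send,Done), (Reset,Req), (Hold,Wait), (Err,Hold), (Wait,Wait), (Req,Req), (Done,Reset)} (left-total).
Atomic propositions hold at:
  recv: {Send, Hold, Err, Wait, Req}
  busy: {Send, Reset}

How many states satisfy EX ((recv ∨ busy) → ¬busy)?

6

Sat(recv ∨ busy) = {Send, Reset, Hold, Err, Wait, Req}
Sat(¬busy) = {Hold, Err, Wait, Req, Done}
Sat((recv ∨ busy) → ¬busy) = {Hold, Err, Wait, Req, Done}
Sat(EX ((recv ∨ busy) → ¬busy)) = {s : some successor in {Hold, Err, Wait, Req, Done}} = {Send, Reset, Hold, Err, Wait, Req}
|Sat(EX ((recv ∨ busy) → ¬busy))| = |{Send, Reset, Hold, Err, Wait, Req}| = 6.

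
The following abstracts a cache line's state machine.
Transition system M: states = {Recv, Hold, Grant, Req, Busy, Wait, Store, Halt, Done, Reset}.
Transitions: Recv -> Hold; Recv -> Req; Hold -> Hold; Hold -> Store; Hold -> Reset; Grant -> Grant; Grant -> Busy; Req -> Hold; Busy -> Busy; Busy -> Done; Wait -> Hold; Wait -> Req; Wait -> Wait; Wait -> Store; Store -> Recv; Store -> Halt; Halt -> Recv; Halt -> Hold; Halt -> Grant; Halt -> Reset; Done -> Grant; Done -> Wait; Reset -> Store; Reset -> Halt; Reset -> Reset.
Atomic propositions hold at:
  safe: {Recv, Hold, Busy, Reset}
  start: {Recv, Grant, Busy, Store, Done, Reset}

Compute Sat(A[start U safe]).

{Recv, Hold, Busy, Reset}

A[start U safe]: least fixpoint, start Z0 = Sat(safe) = {Recv, Hold, Busy, Reset}, add states in Sat(start) with every successor in Z. Already a fixed point.
Sat(A[start U safe]) = {Recv, Hold, Busy, Reset}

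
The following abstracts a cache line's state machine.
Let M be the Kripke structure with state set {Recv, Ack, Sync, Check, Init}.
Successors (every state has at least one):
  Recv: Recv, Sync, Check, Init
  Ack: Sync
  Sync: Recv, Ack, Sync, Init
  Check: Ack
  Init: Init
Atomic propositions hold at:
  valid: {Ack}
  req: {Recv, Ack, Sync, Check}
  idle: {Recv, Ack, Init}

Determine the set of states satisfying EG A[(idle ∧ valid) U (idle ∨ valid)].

Sat(idle ∧ valid) = {Ack}
Sat(idle ∨ valid) = {Recv, Ack, Init}
A[(idle ∧ valid) U (idle ∨ valid)]: least fixpoint, start Z0 = Sat((idle ∨ valid)) = {Recv, Ack, Init}, add states in Sat(idle ∧ valid) with every successor in Z. Already a fixed point.
Sat(A[(idle ∧ valid) U (idle ∨ valid)]) = {Recv, Ack, Init}
EG A[(idle ∧ valid) U (idle ∨ valid)]: greatest fixpoint, start Z0 = {Recv, Ack, Init}, keep only states in Sat with some successor in Z. Z1 = {Recv, Init}; fixed.
Sat(EG A[(idle ∧ valid) U (idle ∨ valid)]) = {Recv, Init}

{Recv, Init}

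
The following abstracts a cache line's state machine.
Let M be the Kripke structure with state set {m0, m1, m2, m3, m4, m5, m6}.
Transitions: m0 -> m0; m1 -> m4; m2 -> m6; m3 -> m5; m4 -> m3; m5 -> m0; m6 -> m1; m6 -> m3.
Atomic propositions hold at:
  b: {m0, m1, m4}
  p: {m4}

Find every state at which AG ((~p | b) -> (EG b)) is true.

Sat(~p) = {m0, m1, m2, m3, m5, m6}
Sat(~p | b) = {m0, m1, m2, m3, m4, m5, m6}
EG b: greatest fixpoint, start Z0 = {m0, m1, m4}, keep only states in Sat with some successor in Z. Z1 = {m0, m1}; Z2 = {m0}; fixed.
Sat(EG b) = {m0}
Sat((~p | b) -> (EG b)) = {m0}
AG ((~p | b) -> (EG b)): greatest fixpoint, start Z0 = {m0}, keep only states in Sat with every successor in Z. Already a fixed point.
Sat(AG ((~p | b) -> (EG b))) = {m0}

{m0}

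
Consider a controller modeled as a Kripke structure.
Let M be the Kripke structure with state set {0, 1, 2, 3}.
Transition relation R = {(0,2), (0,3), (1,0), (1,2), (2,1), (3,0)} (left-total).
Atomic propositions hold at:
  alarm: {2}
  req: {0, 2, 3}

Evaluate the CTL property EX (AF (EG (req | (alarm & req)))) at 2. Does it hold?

No

Sat(alarm & req) = {2}
Sat(req | (alarm & req)) = {0, 2, 3}
EG (req | (alarm & req)): greatest fixpoint, start Z0 = {0, 2, 3}, keep only states in Sat with some successor in Z. Z1 = {0, 3}; fixed.
Sat(EG (req | (alarm & req))) = {0, 3}
AF (EG (req | (alarm & req))): least fixpoint, start Z0 = {0, 3}, add states with every successor in Z. Already a fixed point.
Sat(AF (EG (req | (alarm & req)))) = {0, 3}
Sat(EX (AF (EG (req | (alarm & req))))) = {s : some successor in {0, 3}} = {0, 1, 3}
2 ∉ Sat(EX (AF (EG (req | (alarm & req))))) = {0, 1, 3}, so the formula does not hold at 2.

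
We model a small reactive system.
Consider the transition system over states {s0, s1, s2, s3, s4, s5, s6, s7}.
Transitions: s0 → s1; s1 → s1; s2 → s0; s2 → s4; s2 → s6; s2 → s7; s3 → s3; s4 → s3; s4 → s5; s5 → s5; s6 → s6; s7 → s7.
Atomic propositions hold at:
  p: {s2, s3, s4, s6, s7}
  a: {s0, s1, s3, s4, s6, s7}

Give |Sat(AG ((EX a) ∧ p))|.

3

Sat(EX a) = {s : some successor in {s0, s1, s3, s4, s6, s7}} = {s0, s1, s2, s3, s4, s6, s7}
Sat((EX a) ∧ p) = {s2, s3, s4, s6, s7}
AG ((EX a) ∧ p): greatest fixpoint, start Z0 = {s2, s3, s4, s6, s7}, keep only states in Sat with every successor in Z. Z1 = {s3, s6, s7}; fixed.
Sat(AG ((EX a) ∧ p)) = {s3, s6, s7}
|Sat(AG ((EX a) ∧ p))| = |{s3, s6, s7}| = 3.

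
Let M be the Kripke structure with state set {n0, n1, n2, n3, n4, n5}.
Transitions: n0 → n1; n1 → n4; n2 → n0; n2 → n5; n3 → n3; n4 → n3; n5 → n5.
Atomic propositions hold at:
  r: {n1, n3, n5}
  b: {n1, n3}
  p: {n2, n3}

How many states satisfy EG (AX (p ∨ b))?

Sat(p ∨ b) = {n1, n2, n3}
Sat(AX (p ∨ b)) = {s : every successor in {n1, n2, n3}} = {n0, n3, n4}
EG (AX (p ∨ b)): greatest fixpoint, start Z0 = {n0, n3, n4}, keep only states in Sat with some successor in Z. Z1 = {n3, n4}; fixed.
Sat(EG (AX (p ∨ b))) = {n3, n4}
|Sat(EG (AX (p ∨ b)))| = |{n3, n4}| = 2.

2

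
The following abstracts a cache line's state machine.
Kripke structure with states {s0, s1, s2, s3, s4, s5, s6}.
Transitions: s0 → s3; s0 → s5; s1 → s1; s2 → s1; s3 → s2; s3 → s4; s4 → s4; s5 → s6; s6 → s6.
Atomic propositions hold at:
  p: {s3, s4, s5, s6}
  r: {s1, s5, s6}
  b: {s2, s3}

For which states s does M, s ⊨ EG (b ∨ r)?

Sat(b ∨ r) = {s1, s2, s3, s5, s6}
EG (b ∨ r): greatest fixpoint, start Z0 = {s1, s2, s3, s5, s6}, keep only states in Sat with some successor in Z. Already a fixed point.
Sat(EG (b ∨ r)) = {s1, s2, s3, s5, s6}

{s1, s2, s3, s5, s6}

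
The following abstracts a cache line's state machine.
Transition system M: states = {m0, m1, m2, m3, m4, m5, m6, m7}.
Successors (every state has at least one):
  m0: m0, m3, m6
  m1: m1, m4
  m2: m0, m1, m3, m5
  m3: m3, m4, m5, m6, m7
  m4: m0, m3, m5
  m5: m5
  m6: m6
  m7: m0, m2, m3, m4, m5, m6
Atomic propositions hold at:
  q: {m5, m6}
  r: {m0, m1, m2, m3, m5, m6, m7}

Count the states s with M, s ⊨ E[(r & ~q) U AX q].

Sat(~q) = {m0, m1, m2, m3, m4, m7}
Sat(r & ~q) = {m0, m1, m2, m3, m7}
Sat(AX q) = {s : every successor in {m5, m6}} = {m5, m6}
E[(r & ~q) U AX q]: least fixpoint, start Z0 = Sat(AX q) = {m5, m6}, add states in Sat(r & ~q) with some successor in Z. Z1 = {m0, m2, m3, m5, m6, m7}; fixed.
Sat(E[(r & ~q) U AX q]) = {m0, m2, m3, m5, m6, m7}
|Sat(E[(r & ~q) U AX q])| = |{m0, m2, m3, m5, m6, m7}| = 6.

6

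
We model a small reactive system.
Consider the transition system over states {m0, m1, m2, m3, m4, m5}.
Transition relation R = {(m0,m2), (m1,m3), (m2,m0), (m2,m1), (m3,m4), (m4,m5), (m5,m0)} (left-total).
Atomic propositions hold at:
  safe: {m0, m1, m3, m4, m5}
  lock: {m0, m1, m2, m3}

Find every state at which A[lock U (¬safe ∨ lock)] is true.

Sat(¬safe) = {m2}
Sat(¬safe ∨ lock) = {m0, m1, m2, m3}
A[lock U (¬safe ∨ lock)]: least fixpoint, start Z0 = Sat((¬safe ∨ lock)) = {m0, m1, m2, m3}, add states in Sat(lock) with every successor in Z. Already a fixed point.
Sat(A[lock U (¬safe ∨ lock)]) = {m0, m1, m2, m3}

{m0, m1, m2, m3}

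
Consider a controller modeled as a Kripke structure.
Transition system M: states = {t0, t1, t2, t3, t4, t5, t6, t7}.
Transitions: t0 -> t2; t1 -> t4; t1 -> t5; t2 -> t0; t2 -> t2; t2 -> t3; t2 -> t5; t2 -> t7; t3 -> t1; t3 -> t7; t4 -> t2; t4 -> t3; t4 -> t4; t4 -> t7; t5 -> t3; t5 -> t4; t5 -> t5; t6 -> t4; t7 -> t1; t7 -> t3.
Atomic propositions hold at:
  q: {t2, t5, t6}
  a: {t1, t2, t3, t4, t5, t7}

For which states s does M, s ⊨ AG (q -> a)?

{t0, t1, t2, t3, t4, t5, t7}

Sat(q -> a) = {t0, t1, t2, t3, t4, t5, t7}
AG (q -> a): greatest fixpoint, start Z0 = {t0, t1, t2, t3, t4, t5, t7}, keep only states in Sat with every successor in Z. Already a fixed point.
Sat(AG (q -> a)) = {t0, t1, t2, t3, t4, t5, t7}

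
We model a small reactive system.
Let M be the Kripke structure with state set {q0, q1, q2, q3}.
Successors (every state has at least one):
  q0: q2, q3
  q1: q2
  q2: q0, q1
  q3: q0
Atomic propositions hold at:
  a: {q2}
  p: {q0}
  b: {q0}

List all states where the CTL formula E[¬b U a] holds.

Sat(¬b) = {q1, q2, q3}
E[¬b U a]: least fixpoint, start Z0 = Sat(a) = {q2}, add states in Sat(¬b) with some successor in Z. Z1 = {q1, q2}; fixed.
Sat(E[¬b U a]) = {q1, q2}

{q1, q2}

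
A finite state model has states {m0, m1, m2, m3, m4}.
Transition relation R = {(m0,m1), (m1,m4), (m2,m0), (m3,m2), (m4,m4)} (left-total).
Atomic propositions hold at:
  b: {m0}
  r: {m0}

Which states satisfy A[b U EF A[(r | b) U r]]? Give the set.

{m0, m2, m3}

Sat(r | b) = {m0}
A[(r | b) U r]: least fixpoint, start Z0 = Sat(r) = {m0}, add states in Sat(r | b) with every successor in Z. Already a fixed point.
Sat(A[(r | b) U r]) = {m0}
EF A[(r | b) U r]: least fixpoint, start Z0 = {m0}, add states with some successor in Z. Z1 = {m0, m2}; Z2 = {m0, m2, m3}; fixed.
Sat(EF A[(r | b) U r]) = {m0, m2, m3}
A[b U EF A[(r | b) U r]]: least fixpoint, start Z0 = Sat(EF A[(r | b) U r]) = {m0, m2, m3}, add states in Sat(b) with every successor in Z. Already a fixed point.
Sat(A[b U EF A[(r | b) U r]]) = {m0, m2, m3}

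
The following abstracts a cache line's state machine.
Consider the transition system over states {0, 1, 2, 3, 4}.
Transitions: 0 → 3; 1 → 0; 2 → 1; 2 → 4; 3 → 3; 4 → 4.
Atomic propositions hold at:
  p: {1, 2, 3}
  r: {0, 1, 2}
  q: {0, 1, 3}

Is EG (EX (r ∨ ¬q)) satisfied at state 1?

Sat(¬q) = {2, 4}
Sat(r ∨ ¬q) = {0, 1, 2, 4}
Sat(EX (r ∨ ¬q)) = {s : some successor in {0, 1, 2, 4}} = {1, 2, 4}
EG (EX (r ∨ ¬q)): greatest fixpoint, start Z0 = {1, 2, 4}, keep only states in Sat with some successor in Z. Z1 = {2, 4}; fixed.
Sat(EG (EX (r ∨ ¬q))) = {2, 4}
1 ∉ Sat(EG (EX (r ∨ ¬q))) = {2, 4}, so the formula does not hold at 1.

No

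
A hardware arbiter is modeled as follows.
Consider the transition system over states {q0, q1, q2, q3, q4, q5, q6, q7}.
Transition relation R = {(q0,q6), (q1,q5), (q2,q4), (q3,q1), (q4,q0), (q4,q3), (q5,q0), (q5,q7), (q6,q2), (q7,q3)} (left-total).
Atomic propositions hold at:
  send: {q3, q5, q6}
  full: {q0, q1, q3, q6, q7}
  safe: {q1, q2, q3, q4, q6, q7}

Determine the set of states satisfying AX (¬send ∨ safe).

Sat(¬send) = {q0, q1, q2, q4, q7}
Sat(¬send ∨ safe) = {q0, q1, q2, q3, q4, q6, q7}
Sat(AX (¬send ∨ safe)) = {s : every successor in {q0, q1, q2, q3, q4, q6, q7}} = {q0, q2, q3, q4, q5, q6, q7}

{q0, q2, q3, q4, q5, q6, q7}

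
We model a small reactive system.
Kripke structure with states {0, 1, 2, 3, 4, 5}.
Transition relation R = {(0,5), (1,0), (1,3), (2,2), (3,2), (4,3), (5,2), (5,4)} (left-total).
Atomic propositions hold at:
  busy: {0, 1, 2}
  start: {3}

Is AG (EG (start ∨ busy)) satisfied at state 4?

No

Sat(start ∨ busy) = {0, 1, 2, 3}
EG (start ∨ busy): greatest fixpoint, start Z0 = {0, 1, 2, 3}, keep only states in Sat with some successor in Z. Z1 = {1, 2, 3}; fixed.
Sat(EG (start ∨ busy)) = {1, 2, 3}
AG (EG (start ∨ busy)): greatest fixpoint, start Z0 = {1, 2, 3}, keep only states in Sat with every successor in Z. Z1 = {2, 3}; fixed.
Sat(AG (EG (start ∨ busy))) = {2, 3}
4 ∉ Sat(AG (EG (start ∨ busy))) = {2, 3}, so the formula does not hold at 4.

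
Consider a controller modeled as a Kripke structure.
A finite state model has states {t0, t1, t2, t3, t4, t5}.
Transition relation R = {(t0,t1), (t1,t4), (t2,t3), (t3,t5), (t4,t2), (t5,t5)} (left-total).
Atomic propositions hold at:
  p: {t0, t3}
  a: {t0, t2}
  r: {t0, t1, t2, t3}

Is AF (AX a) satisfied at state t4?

Yes

Sat(AX a) = {s : every successor in {t0, t2}} = {t4}
AF (AX a): least fixpoint, start Z0 = {t4}, add states with every successor in Z. Z1 = {t1, t4}; Z2 = {t0, t1, t4}; fixed.
Sat(AF (AX a)) = {t0, t1, t4}
t4 ∈ Sat(AF (AX a)) = {t0, t1, t4}, so the formula holds at t4.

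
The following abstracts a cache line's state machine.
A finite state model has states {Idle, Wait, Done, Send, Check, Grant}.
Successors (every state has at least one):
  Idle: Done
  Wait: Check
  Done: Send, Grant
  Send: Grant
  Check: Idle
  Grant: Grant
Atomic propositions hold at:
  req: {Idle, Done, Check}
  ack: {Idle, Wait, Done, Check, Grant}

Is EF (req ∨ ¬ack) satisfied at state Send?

Yes

Sat(¬ack) = {Send}
Sat(req ∨ ¬ack) = {Idle, Done, Send, Check}
EF (req ∨ ¬ack): least fixpoint, start Z0 = {Idle, Done, Send, Check}, add states with some successor in Z. Z1 = {Idle, Wait, Done, Send, Check}; fixed.
Sat(EF (req ∨ ¬ack)) = {Idle, Wait, Done, Send, Check}
Send ∈ Sat(EF (req ∨ ¬ack)) = {Idle, Wait, Done, Send, Check}, so the formula holds at Send.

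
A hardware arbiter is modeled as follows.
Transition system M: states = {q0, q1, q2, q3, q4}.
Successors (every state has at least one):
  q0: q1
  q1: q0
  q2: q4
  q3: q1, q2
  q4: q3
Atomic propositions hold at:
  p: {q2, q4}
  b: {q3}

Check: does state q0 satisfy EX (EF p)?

EF p: least fixpoint, start Z0 = {q2, q4}, add states with some successor in Z. Z1 = {q2, q3, q4}; fixed.
Sat(EF p) = {q2, q3, q4}
Sat(EX (EF p)) = {s : some successor in {q2, q3, q4}} = {q2, q3, q4}
q0 ∉ Sat(EX (EF p)) = {q2, q3, q4}, so the formula does not hold at q0.

No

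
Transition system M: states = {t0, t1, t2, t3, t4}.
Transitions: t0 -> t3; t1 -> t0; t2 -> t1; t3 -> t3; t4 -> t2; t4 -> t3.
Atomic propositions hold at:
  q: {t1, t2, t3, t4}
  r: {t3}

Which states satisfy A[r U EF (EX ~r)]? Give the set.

Sat(~r) = {t0, t1, t2, t4}
Sat(EX ~r) = {s : some successor in {t0, t1, t2, t4}} = {t1, t2, t4}
EF (EX ~r): least fixpoint, start Z0 = {t1, t2, t4}, add states with some successor in Z. Already a fixed point.
Sat(EF (EX ~r)) = {t1, t2, t4}
A[r U EF (EX ~r)]: least fixpoint, start Z0 = Sat(EF (EX ~r)) = {t1, t2, t4}, add states in Sat(r) with every successor in Z. Already a fixed point.
Sat(A[r U EF (EX ~r)]) = {t1, t2, t4}

{t1, t2, t4}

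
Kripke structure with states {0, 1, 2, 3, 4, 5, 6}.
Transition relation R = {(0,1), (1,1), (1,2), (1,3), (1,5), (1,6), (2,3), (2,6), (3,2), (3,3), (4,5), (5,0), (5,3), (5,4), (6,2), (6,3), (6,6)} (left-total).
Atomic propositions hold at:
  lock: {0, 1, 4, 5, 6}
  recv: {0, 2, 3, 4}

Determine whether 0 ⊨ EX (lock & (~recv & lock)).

Sat(~recv) = {1, 5, 6}
Sat(~recv & lock) = {1, 5, 6}
Sat(lock & (~recv & lock)) = {1, 5, 6}
Sat(EX (lock & (~recv & lock))) = {s : some successor in {1, 5, 6}} = {0, 1, 2, 4, 6}
0 ∈ Sat(EX (lock & (~recv & lock))) = {0, 1, 2, 4, 6}, so the formula holds at 0.

Yes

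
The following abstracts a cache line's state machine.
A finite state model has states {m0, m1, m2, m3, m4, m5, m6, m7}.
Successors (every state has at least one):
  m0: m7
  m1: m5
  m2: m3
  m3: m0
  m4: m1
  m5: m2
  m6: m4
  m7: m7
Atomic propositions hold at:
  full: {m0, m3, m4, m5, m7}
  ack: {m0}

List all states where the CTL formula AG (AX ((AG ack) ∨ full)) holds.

{m0, m2, m3, m7}

AG ack: greatest fixpoint, start Z0 = {m0}, keep only states in Sat with every successor in Z. Z1 = ∅; fixed.
Sat(AG ack) = ∅
Sat((AG ack) ∨ full) = {m0, m3, m4, m5, m7}
Sat(AX ((AG ack) ∨ full)) = {s : every successor in {m0, m3, m4, m5, m7}} = {m0, m1, m2, m3, m6, m7}
AG (AX ((AG ack) ∨ full)): greatest fixpoint, start Z0 = {m0, m1, m2, m3, m6, m7}, keep only states in Sat with every successor in Z. Z1 = {m0, m2, m3, m7}; fixed.
Sat(AG (AX ((AG ack) ∨ full))) = {m0, m2, m3, m7}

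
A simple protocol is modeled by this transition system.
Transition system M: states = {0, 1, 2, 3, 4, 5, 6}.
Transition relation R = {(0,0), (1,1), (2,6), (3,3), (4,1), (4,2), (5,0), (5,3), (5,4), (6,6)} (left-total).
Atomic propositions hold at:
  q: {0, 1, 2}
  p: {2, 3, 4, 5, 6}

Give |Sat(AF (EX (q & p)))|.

Sat(q & p) = {2}
Sat(EX (q & p)) = {s : some successor in {2}} = {4}
AF (EX (q & p)): least fixpoint, start Z0 = {4}, add states with every successor in Z. Already a fixed point.
Sat(AF (EX (q & p))) = {4}
|Sat(AF (EX (q & p)))| = |{4}| = 1.

1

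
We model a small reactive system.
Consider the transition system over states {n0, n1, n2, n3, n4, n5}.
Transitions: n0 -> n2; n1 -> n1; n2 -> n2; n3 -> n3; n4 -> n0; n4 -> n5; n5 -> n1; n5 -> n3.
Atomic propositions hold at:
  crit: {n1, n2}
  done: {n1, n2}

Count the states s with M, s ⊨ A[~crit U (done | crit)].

3

Sat(~crit) = {n0, n3, n4, n5}
Sat(done | crit) = {n1, n2}
A[~crit U (done | crit)]: least fixpoint, start Z0 = Sat((done | crit)) = {n1, n2}, add states in Sat(~crit) with every successor in Z. Z1 = {n0, n1, n2}; fixed.
Sat(A[~crit U (done | crit)]) = {n0, n1, n2}
|Sat(A[~crit U (done | crit)])| = |{n0, n1, n2}| = 3.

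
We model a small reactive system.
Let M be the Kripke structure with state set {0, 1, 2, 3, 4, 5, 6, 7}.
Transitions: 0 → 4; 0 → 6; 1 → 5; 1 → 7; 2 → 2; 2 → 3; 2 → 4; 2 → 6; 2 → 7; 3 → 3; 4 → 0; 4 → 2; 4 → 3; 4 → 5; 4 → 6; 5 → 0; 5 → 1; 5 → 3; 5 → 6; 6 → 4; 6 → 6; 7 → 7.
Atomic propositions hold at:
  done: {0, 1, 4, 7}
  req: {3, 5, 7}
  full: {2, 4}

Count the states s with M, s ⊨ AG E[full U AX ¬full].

Sat(¬full) = {0, 1, 3, 5, 6, 7}
Sat(AX ¬full) = {s : every successor in {0, 1, 3, 5, 6, 7}} = {1, 3, 5, 7}
E[full U AX ¬full]: least fixpoint, start Z0 = Sat(AX ¬full) = {1, 3, 5, 7}, add states in Sat(full) with some successor in Z. Z1 = {1, 2, 3, 4, 5, 7}; fixed.
Sat(E[full U AX ¬full]) = {1, 2, 3, 4, 5, 7}
AG E[full U AX ¬full]: greatest fixpoint, start Z0 = {1, 2, 3, 4, 5, 7}, keep only states in Sat with every successor in Z. Z1 = {1, 3, 7}; Z2 = {3, 7}; fixed.
Sat(AG E[full U AX ¬full]) = {3, 7}
|Sat(AG E[full U AX ¬full])| = |{3, 7}| = 2.

2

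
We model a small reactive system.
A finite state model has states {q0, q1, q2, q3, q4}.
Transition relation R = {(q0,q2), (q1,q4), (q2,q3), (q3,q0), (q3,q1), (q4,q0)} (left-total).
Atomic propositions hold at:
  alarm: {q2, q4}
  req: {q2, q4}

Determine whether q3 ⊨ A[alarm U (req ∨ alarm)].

No

Sat(req ∨ alarm) = {q2, q4}
A[alarm U (req ∨ alarm)]: least fixpoint, start Z0 = Sat((req ∨ alarm)) = {q2, q4}, add states in Sat(alarm) with every successor in Z. Already a fixed point.
Sat(A[alarm U (req ∨ alarm)]) = {q2, q4}
q3 ∉ Sat(A[alarm U (req ∨ alarm)]) = {q2, q4}, so the formula does not hold at q3.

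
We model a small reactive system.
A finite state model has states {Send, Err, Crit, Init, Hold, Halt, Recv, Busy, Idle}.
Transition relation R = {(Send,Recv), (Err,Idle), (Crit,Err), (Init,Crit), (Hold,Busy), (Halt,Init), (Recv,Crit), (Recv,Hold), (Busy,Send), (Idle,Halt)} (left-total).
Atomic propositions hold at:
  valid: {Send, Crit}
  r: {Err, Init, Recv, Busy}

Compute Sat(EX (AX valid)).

{Hold, Halt}

Sat(AX valid) = {s : every successor in {Send, Crit}} = {Init, Busy}
Sat(EX (AX valid)) = {s : some successor in {Init, Busy}} = {Hold, Halt}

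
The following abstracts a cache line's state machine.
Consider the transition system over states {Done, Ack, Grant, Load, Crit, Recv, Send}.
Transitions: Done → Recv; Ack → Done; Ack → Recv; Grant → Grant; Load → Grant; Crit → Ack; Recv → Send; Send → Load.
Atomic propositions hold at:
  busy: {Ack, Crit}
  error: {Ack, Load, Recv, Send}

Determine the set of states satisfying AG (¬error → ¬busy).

{Done, Ack, Grant, Load, Recv, Send}

Sat(¬error) = {Done, Grant, Crit}
Sat(¬busy) = {Done, Grant, Load, Recv, Send}
Sat(¬error → ¬busy) = {Done, Ack, Grant, Load, Recv, Send}
AG (¬error → ¬busy): greatest fixpoint, start Z0 = {Done, Ack, Grant, Load, Recv, Send}, keep only states in Sat with every successor in Z. Already a fixed point.
Sat(AG (¬error → ¬busy)) = {Done, Ack, Grant, Load, Recv, Send}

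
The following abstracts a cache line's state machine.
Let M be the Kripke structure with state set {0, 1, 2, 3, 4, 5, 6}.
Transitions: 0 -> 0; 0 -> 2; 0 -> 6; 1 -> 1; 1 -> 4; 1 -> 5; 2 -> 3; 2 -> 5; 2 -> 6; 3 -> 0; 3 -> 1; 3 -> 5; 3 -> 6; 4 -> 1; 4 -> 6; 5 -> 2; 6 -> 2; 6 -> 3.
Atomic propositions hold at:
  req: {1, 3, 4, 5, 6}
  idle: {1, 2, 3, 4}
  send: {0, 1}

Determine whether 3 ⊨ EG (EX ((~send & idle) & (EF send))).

No

Sat(~send) = {2, 3, 4, 5, 6}
Sat(~send & idle) = {2, 3, 4}
EF send: least fixpoint, start Z0 = {0, 1}, add states with some successor in Z. Z1 = {0, 1, 3, 4}; Z2 = {0, 1, 2, 3, 4, 6}; Z3 = {0, 1, 2, 3, 4, 5, 6}; fixed.
Sat(EF send) = {0, 1, 2, 3, 4, 5, 6}
Sat((~send & idle) & (EF send)) = {2, 3, 4}
Sat(EX ((~send & idle) & (EF send))) = {s : some successor in {2, 3, 4}} = {0, 1, 2, 5, 6}
EG (EX ((~send & idle) & (EF send))): greatest fixpoint, start Z0 = {0, 1, 2, 5, 6}, keep only states in Sat with some successor in Z. Already a fixed point.
Sat(EG (EX ((~send & idle) & (EF send)))) = {0, 1, 2, 5, 6}
3 ∉ Sat(EG (EX ((~send & idle) & (EF send)))) = {0, 1, 2, 5, 6}, so the formula does not hold at 3.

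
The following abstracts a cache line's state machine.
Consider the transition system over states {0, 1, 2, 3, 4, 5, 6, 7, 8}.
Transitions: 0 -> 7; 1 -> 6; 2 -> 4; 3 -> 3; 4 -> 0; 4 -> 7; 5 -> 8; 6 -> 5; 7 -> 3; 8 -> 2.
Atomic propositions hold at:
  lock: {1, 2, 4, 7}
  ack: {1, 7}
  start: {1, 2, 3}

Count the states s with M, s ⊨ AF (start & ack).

1

Sat(start & ack) = {1}
AF (start & ack): least fixpoint, start Z0 = {1}, add states with every successor in Z. Already a fixed point.
Sat(AF (start & ack)) = {1}
|Sat(AF (start & ack))| = |{1}| = 1.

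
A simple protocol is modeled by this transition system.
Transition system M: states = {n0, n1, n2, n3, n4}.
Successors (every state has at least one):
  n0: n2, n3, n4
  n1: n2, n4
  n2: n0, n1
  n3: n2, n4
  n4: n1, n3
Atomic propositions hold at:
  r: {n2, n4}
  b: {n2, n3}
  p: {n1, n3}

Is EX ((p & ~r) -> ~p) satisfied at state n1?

Yes

Sat(~r) = {n0, n1, n3}
Sat(p & ~r) = {n1, n3}
Sat(~p) = {n0, n2, n4}
Sat((p & ~r) -> ~p) = {n0, n2, n4}
Sat(EX ((p & ~r) -> ~p)) = {s : some successor in {n0, n2, n4}} = {n0, n1, n2, n3}
n1 ∈ Sat(EX ((p & ~r) -> ~p)) = {n0, n1, n2, n3}, so the formula holds at n1.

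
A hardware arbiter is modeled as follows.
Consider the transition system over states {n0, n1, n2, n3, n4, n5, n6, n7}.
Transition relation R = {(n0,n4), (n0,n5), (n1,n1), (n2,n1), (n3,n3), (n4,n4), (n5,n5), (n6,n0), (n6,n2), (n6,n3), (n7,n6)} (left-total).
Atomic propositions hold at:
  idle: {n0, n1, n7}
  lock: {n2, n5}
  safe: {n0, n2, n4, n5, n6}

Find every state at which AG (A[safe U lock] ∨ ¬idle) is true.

A[safe U lock]: least fixpoint, start Z0 = Sat(lock) = {n2, n5}, add states in Sat(safe) with every successor in Z. Already a fixed point.
Sat(A[safe U lock]) = {n2, n5}
Sat(¬idle) = {n2, n3, n4, n5, n6}
Sat(A[safe U lock] ∨ ¬idle) = {n2, n3, n4, n5, n6}
AG (A[safe U lock] ∨ ¬idle): greatest fixpoint, start Z0 = {n2, n3, n4, n5, n6}, keep only states in Sat with every successor in Z. Z1 = {n3, n4, n5}; fixed.
Sat(AG (A[safe U lock] ∨ ¬idle)) = {n3, n4, n5}

{n3, n4, n5}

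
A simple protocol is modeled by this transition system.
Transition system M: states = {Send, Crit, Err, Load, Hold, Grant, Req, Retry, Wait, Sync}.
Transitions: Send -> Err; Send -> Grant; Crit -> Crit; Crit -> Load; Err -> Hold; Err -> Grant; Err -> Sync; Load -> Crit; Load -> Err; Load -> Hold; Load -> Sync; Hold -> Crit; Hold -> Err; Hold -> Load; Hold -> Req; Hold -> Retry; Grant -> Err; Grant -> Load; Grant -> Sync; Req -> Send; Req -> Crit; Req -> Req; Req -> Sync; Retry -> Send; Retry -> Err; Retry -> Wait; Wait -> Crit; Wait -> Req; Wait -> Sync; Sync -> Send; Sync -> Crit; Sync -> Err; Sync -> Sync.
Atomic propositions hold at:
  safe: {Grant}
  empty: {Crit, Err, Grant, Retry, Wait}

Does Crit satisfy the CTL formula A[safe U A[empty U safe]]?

No

A[empty U safe]: least fixpoint, start Z0 = Sat(safe) = {Grant}, add states in Sat(empty) with every successor in Z. Already a fixed point.
Sat(A[empty U safe]) = {Grant}
A[safe U A[empty U safe]]: least fixpoint, start Z0 = Sat(A[empty U safe]) = {Grant}, add states in Sat(safe) with every successor in Z. Already a fixed point.
Sat(A[safe U A[empty U safe]]) = {Grant}
Crit ∉ Sat(A[safe U A[empty U safe]]) = {Grant}, so the formula does not hold at Crit.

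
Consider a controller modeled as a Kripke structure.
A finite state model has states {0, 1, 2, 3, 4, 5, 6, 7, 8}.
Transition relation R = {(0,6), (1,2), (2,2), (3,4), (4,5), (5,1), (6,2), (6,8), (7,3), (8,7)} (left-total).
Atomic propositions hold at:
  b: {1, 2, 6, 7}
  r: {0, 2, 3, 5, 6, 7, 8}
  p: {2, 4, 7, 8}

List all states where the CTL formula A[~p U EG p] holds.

Sat(~p) = {0, 1, 3, 5, 6}
EG p: greatest fixpoint, start Z0 = {2, 4, 7, 8}, keep only states in Sat with some successor in Z. Z1 = {2, 8}; Z2 = {2}; fixed.
Sat(EG p) = {2}
A[~p U EG p]: least fixpoint, start Z0 = Sat(EG p) = {2}, add states in Sat(~p) with every successor in Z. Z1 = {1, 2}; Z2 = {1, 2, 5}; fixed.
Sat(A[~p U EG p]) = {1, 2, 5}

{1, 2, 5}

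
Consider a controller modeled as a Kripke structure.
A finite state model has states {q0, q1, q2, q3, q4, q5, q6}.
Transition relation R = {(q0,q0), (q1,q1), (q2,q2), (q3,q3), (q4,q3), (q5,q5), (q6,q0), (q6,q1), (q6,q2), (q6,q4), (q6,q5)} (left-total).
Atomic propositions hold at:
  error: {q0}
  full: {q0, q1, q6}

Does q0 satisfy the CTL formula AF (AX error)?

Sat(AX error) = {s : every successor in {q0}} = {q0}
AF (AX error): least fixpoint, start Z0 = {q0}, add states with every successor in Z. Already a fixed point.
Sat(AF (AX error)) = {q0}
q0 ∈ Sat(AF (AX error)) = {q0}, so the formula holds at q0.

Yes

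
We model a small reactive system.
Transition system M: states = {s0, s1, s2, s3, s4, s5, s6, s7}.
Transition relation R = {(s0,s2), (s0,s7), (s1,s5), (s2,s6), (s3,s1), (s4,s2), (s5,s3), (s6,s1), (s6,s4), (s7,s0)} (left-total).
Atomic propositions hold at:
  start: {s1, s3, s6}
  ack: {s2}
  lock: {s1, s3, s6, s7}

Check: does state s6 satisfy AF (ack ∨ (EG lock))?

No

EG lock: greatest fixpoint, start Z0 = {s1, s3, s6, s7}, keep only states in Sat with some successor in Z. Z1 = {s3, s6}; Z2 = ∅; fixed.
Sat(EG lock) = ∅
Sat(ack ∨ (EG lock)) = {s2}
AF (ack ∨ (EG lock)): least fixpoint, start Z0 = {s2}, add states with every successor in Z. Z1 = {s2, s4}; fixed.
Sat(AF (ack ∨ (EG lock))) = {s2, s4}
s6 ∉ Sat(AF (ack ∨ (EG lock))) = {s2, s4}, so the formula does not hold at s6.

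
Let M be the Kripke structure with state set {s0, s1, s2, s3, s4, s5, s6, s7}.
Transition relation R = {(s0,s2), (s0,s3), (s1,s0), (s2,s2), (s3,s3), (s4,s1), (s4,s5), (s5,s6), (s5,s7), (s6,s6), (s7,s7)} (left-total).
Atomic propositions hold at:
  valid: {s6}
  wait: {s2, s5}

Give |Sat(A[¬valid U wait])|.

2

Sat(¬valid) = {s0, s1, s2, s3, s4, s5, s7}
A[¬valid U wait]: least fixpoint, start Z0 = Sat(wait) = {s2, s5}, add states in Sat(¬valid) with every successor in Z. Already a fixed point.
Sat(A[¬valid U wait]) = {s2, s5}
|Sat(A[¬valid U wait])| = |{s2, s5}| = 2.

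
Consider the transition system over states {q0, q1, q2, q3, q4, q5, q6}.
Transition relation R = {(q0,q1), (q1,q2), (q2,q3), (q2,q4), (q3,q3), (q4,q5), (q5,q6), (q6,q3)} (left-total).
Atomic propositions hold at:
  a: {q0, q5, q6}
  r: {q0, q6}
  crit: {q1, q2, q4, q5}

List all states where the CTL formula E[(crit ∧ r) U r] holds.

{q0, q6}

Sat(crit ∧ r) = ∅
E[(crit ∧ r) U r]: least fixpoint, start Z0 = Sat(r) = {q0, q6}, add states in Sat(crit ∧ r) with some successor in Z. Already a fixed point.
Sat(E[(crit ∧ r) U r]) = {q0, q6}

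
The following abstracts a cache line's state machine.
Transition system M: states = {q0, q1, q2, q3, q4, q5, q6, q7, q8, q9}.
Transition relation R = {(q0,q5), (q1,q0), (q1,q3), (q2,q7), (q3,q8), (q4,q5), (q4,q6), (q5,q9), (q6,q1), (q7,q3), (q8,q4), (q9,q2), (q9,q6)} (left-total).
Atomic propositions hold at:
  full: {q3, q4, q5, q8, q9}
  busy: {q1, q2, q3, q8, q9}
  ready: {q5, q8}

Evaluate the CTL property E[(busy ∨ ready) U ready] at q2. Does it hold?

Sat(busy ∨ ready) = {q1, q2, q3, q5, q8, q9}
E[(busy ∨ ready) U ready]: least fixpoint, start Z0 = Sat(ready) = {q5, q8}, add states in Sat(busy ∨ ready) with some successor in Z. Z1 = {q3, q5, q8}; Z2 = {q1, q3, q5, q8}; fixed.
Sat(E[(busy ∨ ready) U ready]) = {q1, q3, q5, q8}
q2 ∉ Sat(E[(busy ∨ ready) U ready]) = {q1, q3, q5, q8}, so the formula does not hold at q2.

No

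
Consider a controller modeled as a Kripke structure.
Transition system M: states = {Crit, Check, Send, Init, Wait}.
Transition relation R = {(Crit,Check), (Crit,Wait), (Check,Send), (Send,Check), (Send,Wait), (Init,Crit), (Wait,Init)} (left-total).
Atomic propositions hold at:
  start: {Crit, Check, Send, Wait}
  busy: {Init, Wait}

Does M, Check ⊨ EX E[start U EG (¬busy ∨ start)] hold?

Sat(¬busy) = {Crit, Check, Send}
Sat(¬busy ∨ start) = {Crit, Check, Send, Wait}
EG (¬busy ∨ start): greatest fixpoint, start Z0 = {Crit, Check, Send, Wait}, keep only states in Sat with some successor in Z. Z1 = {Crit, Check, Send}; fixed.
Sat(EG (¬busy ∨ start)) = {Crit, Check, Send}
E[start U EG (¬busy ∨ start)]: least fixpoint, start Z0 = Sat(EG (¬busy ∨ start)) = {Crit, Check, Send}, add states in Sat(start) with some successor in Z. Already a fixed point.
Sat(E[start U EG (¬busy ∨ start)]) = {Crit, Check, Send}
Sat(EX E[start U EG (¬busy ∨ start)]) = {s : some successor in {Crit, Check, Send}} = {Crit, Check, Send, Init}
Check ∈ Sat(EX E[start U EG (¬busy ∨ start)]) = {Crit, Check, Send, Init}, so the formula holds at Check.

Yes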